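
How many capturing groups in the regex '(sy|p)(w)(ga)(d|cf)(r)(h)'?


To count capturing groups, count each '(' that starts a group.
Pattern: '(sy|p)(w)(ga)(d|cf)(r)(h)'
Walking through the pattern:
  Position 0: '(' -> group #1
  Position 6: '(' -> group #2
  Position 9: '(' -> group #3
  Position 13: '(' -> group #4
  Position 19: '(' -> group #5
  Position 22: '(' -> group #6
Total capturing groups: 6

6


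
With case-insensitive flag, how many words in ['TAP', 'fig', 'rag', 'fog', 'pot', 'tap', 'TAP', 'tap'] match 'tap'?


Case-insensitive matching: compare each word's lowercase form to 'tap'.
  'TAP' -> lower='tap' -> MATCH
  'fig' -> lower='fig' -> no
  'rag' -> lower='rag' -> no
  'fog' -> lower='fog' -> no
  'pot' -> lower='pot' -> no
  'tap' -> lower='tap' -> MATCH
  'TAP' -> lower='tap' -> MATCH
  'tap' -> lower='tap' -> MATCH
Matches: ['TAP', 'tap', 'TAP', 'tap']
Count: 4

4


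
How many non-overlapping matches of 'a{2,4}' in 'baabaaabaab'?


Pattern 'a{2,4}' matches between 2 and 4 consecutive a's (greedy).
String: 'baabaaabaab'
Finding runs of a's and applying greedy matching:
  Run at pos 1: 'aa' (length 2)
  Run at pos 4: 'aaa' (length 3)
  Run at pos 8: 'aa' (length 2)
Matches: ['aa', 'aaa', 'aa']
Count: 3

3


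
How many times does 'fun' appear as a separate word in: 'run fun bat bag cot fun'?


Scanning each word for exact match 'fun':
  Word 1: 'run' -> no
  Word 2: 'fun' -> MATCH
  Word 3: 'bat' -> no
  Word 4: 'bag' -> no
  Word 5: 'cot' -> no
  Word 6: 'fun' -> MATCH
Total matches: 2

2


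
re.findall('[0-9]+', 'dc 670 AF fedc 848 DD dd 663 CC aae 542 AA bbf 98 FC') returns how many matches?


Pattern '[0-9]+' finds one or more digits.
Text: 'dc 670 AF fedc 848 DD dd 663 CC aae 542 AA bbf 98 FC'
Scanning for matches:
  Match 1: '670'
  Match 2: '848'
  Match 3: '663'
  Match 4: '542'
  Match 5: '98'
Total matches: 5

5


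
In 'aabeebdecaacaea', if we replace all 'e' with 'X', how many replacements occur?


re.sub('e', 'X', text) replaces every occurrence of 'e' with 'X'.
Text: 'aabeebdecaacaea'
Scanning for 'e':
  pos 3: 'e' -> replacement #1
  pos 4: 'e' -> replacement #2
  pos 7: 'e' -> replacement #3
  pos 13: 'e' -> replacement #4
Total replacements: 4

4


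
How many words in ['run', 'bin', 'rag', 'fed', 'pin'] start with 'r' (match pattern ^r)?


Pattern ^r anchors to start of word. Check which words begin with 'r':
  'run' -> MATCH (starts with 'r')
  'bin' -> no
  'rag' -> MATCH (starts with 'r')
  'fed' -> no
  'pin' -> no
Matching words: ['run', 'rag']
Count: 2

2


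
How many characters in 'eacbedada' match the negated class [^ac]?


Negated class [^ac] matches any char NOT in {a, c}
Scanning 'eacbedada':
  pos 0: 'e' -> MATCH
  pos 1: 'a' -> no (excluded)
  pos 2: 'c' -> no (excluded)
  pos 3: 'b' -> MATCH
  pos 4: 'e' -> MATCH
  pos 5: 'd' -> MATCH
  pos 6: 'a' -> no (excluded)
  pos 7: 'd' -> MATCH
  pos 8: 'a' -> no (excluded)
Total matches: 5

5


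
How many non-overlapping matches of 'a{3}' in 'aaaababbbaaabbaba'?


Pattern 'a{3}' matches exactly 3 consecutive a's (greedy, non-overlapping).
String: 'aaaababbbaaabbaba'
Scanning for runs of a's:
  Run at pos 0: 'aaaa' (length 4) -> 1 match(es)
  Run at pos 5: 'a' (length 1) -> 0 match(es)
  Run at pos 9: 'aaa' (length 3) -> 1 match(es)
  Run at pos 14: 'a' (length 1) -> 0 match(es)
  Run at pos 16: 'a' (length 1) -> 0 match(es)
Matches found: ['aaa', 'aaa']
Total: 2

2


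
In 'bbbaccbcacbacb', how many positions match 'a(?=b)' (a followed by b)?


Lookahead 'a(?=b)' matches 'a' only when followed by 'b'.
String: 'bbbaccbcacbacb'
Checking each position where char is 'a':
  pos 3: 'a' -> no (next='c')
  pos 8: 'a' -> no (next='c')
  pos 11: 'a' -> no (next='c')
Matching positions: []
Count: 0

0


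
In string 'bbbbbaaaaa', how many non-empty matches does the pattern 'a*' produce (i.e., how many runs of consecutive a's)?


Pattern 'a*' matches zero or more a's. We want non-empty runs of consecutive a's.
String: 'bbbbbaaaaa'
Walking through the string to find runs of a's:
  Run 1: positions 5-9 -> 'aaaaa'
Non-empty runs found: ['aaaaa']
Count: 1

1


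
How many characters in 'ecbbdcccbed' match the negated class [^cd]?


Negated class [^cd] matches any char NOT in {c, d}
Scanning 'ecbbdcccbed':
  pos 0: 'e' -> MATCH
  pos 1: 'c' -> no (excluded)
  pos 2: 'b' -> MATCH
  pos 3: 'b' -> MATCH
  pos 4: 'd' -> no (excluded)
  pos 5: 'c' -> no (excluded)
  pos 6: 'c' -> no (excluded)
  pos 7: 'c' -> no (excluded)
  pos 8: 'b' -> MATCH
  pos 9: 'e' -> MATCH
  pos 10: 'd' -> no (excluded)
Total matches: 5

5


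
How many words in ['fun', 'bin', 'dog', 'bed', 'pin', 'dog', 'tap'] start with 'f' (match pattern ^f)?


Pattern ^f anchors to start of word. Check which words begin with 'f':
  'fun' -> MATCH (starts with 'f')
  'bin' -> no
  'dog' -> no
  'bed' -> no
  'pin' -> no
  'dog' -> no
  'tap' -> no
Matching words: ['fun']
Count: 1

1


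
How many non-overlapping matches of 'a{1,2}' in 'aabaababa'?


Pattern 'a{1,2}' matches between 1 and 2 consecutive a's (greedy).
String: 'aabaababa'
Finding runs of a's and applying greedy matching:
  Run at pos 0: 'aa' (length 2)
  Run at pos 3: 'aa' (length 2)
  Run at pos 6: 'a' (length 1)
  Run at pos 8: 'a' (length 1)
Matches: ['aa', 'aa', 'a', 'a']
Count: 4

4


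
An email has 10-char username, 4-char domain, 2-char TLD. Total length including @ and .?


An email address has format: username@domain.tld
Username length: 10
'@' character: 1
Domain length: 4
'.' character: 1
TLD length: 2
Total = 10 + 1 + 4 + 1 + 2 = 18

18


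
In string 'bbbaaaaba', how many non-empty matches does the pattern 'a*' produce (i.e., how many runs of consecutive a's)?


Pattern 'a*' matches zero or more a's. We want non-empty runs of consecutive a's.
String: 'bbbaaaaba'
Walking through the string to find runs of a's:
  Run 1: positions 3-6 -> 'aaaa'
  Run 2: positions 8-8 -> 'a'
Non-empty runs found: ['aaaa', 'a']
Count: 2

2


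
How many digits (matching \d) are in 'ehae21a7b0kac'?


\d matches any digit 0-9.
Scanning 'ehae21a7b0kac':
  pos 4: '2' -> DIGIT
  pos 5: '1' -> DIGIT
  pos 7: '7' -> DIGIT
  pos 9: '0' -> DIGIT
Digits found: ['2', '1', '7', '0']
Total: 4

4


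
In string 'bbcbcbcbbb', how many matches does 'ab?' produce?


Pattern 'ab?' matches 'a' optionally followed by 'b'.
String: 'bbcbcbcbbb'
Scanning left to right for 'a' then checking next char:
Total matches: 0

0


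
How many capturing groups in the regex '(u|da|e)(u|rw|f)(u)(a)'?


To count capturing groups, count each '(' that starts a group.
Pattern: '(u|da|e)(u|rw|f)(u)(a)'
Walking through the pattern:
  Position 0: '(' -> group #1
  Position 8: '(' -> group #2
  Position 16: '(' -> group #3
  Position 19: '(' -> group #4
Total capturing groups: 4

4


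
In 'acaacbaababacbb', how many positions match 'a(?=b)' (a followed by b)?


Lookahead 'a(?=b)' matches 'a' only when followed by 'b'.
String: 'acaacbaababacbb'
Checking each position where char is 'a':
  pos 0: 'a' -> no (next='c')
  pos 2: 'a' -> no (next='a')
  pos 3: 'a' -> no (next='c')
  pos 6: 'a' -> no (next='a')
  pos 7: 'a' -> MATCH (next='b')
  pos 9: 'a' -> MATCH (next='b')
  pos 11: 'a' -> no (next='c')
Matching positions: [7, 9]
Count: 2

2


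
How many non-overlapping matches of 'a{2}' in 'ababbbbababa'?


Pattern 'a{2}' matches exactly 2 consecutive a's (greedy, non-overlapping).
String: 'ababbbbababa'
Scanning for runs of a's:
  Run at pos 0: 'a' (length 1) -> 0 match(es)
  Run at pos 2: 'a' (length 1) -> 0 match(es)
  Run at pos 7: 'a' (length 1) -> 0 match(es)
  Run at pos 9: 'a' (length 1) -> 0 match(es)
  Run at pos 11: 'a' (length 1) -> 0 match(es)
Matches found: []
Total: 0

0


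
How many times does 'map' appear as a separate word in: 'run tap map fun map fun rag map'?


Scanning each word for exact match 'map':
  Word 1: 'run' -> no
  Word 2: 'tap' -> no
  Word 3: 'map' -> MATCH
  Word 4: 'fun' -> no
  Word 5: 'map' -> MATCH
  Word 6: 'fun' -> no
  Word 7: 'rag' -> no
  Word 8: 'map' -> MATCH
Total matches: 3

3


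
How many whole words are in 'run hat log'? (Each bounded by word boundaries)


Word boundaries (\b) mark the start/end of each word.
Text: 'run hat log'
Splitting by whitespace:
  Word 1: 'run'
  Word 2: 'hat'
  Word 3: 'log'
Total whole words: 3

3


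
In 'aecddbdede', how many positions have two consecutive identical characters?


Looking for consecutive identical characters in 'aecddbdede':
  pos 0-1: 'a' vs 'e' -> different
  pos 1-2: 'e' vs 'c' -> different
  pos 2-3: 'c' vs 'd' -> different
  pos 3-4: 'd' vs 'd' -> MATCH ('dd')
  pos 4-5: 'd' vs 'b' -> different
  pos 5-6: 'b' vs 'd' -> different
  pos 6-7: 'd' vs 'e' -> different
  pos 7-8: 'e' vs 'd' -> different
  pos 8-9: 'd' vs 'e' -> different
Consecutive identical pairs: ['dd']
Count: 1

1


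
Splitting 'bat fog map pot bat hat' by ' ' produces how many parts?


Splitting by ' ' breaks the string at each occurrence of the separator.
Text: 'bat fog map pot bat hat'
Parts after split:
  Part 1: 'bat'
  Part 2: 'fog'
  Part 3: 'map'
  Part 4: 'pot'
  Part 5: 'bat'
  Part 6: 'hat'
Total parts: 6

6


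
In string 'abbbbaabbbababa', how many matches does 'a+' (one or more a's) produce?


Pattern 'a+' matches one or more consecutive a's.
String: 'abbbbaabbbababa'
Scanning for runs of a:
  Match 1: 'a' (length 1)
  Match 2: 'aa' (length 2)
  Match 3: 'a' (length 1)
  Match 4: 'a' (length 1)
  Match 5: 'a' (length 1)
Total matches: 5

5


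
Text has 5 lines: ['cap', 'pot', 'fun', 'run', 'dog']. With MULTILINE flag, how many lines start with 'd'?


With MULTILINE flag, ^ matches the start of each line.
Lines: ['cap', 'pot', 'fun', 'run', 'dog']
Checking which lines start with 'd':
  Line 1: 'cap' -> no
  Line 2: 'pot' -> no
  Line 3: 'fun' -> no
  Line 4: 'run' -> no
  Line 5: 'dog' -> MATCH
Matching lines: ['dog']
Count: 1

1


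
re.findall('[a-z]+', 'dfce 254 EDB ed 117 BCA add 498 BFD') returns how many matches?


Pattern '[a-z]+' finds one or more lowercase letters.
Text: 'dfce 254 EDB ed 117 BCA add 498 BFD'
Scanning for matches:
  Match 1: 'dfce'
  Match 2: 'ed'
  Match 3: 'add'
Total matches: 3

3


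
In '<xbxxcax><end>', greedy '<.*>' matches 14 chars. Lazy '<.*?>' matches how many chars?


Greedy '<.*>' tries to match as MUCH as possible.
Lazy '<.*?>' tries to match as LITTLE as possible.

String: '<xbxxcax><end>'
Greedy '<.*>' starts at first '<' and extends to the LAST '>': '<xbxxcax><end>' (14 chars)
Lazy '<.*?>' starts at first '<' and stops at the FIRST '>': '<xbxxcax>' (9 chars)

9


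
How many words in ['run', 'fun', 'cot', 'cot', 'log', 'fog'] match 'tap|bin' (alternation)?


Alternation 'tap|bin' matches either 'tap' or 'bin'.
Checking each word:
  'run' -> no
  'fun' -> no
  'cot' -> no
  'cot' -> no
  'log' -> no
  'fog' -> no
Matches: []
Count: 0

0


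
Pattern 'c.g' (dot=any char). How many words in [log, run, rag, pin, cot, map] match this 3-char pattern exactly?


Pattern 'c.g' means: starts with 'c', any single char, ends with 'g'.
Checking each word (must be exactly 3 chars):
  'log' (len=3): no
  'run' (len=3): no
  'rag' (len=3): no
  'pin' (len=3): no
  'cot' (len=3): no
  'map' (len=3): no
Matching words: []
Total: 0

0


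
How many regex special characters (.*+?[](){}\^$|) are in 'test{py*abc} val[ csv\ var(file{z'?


Regex special characters are: . * + ? [ ] ( ) { } \ ^ $ |
Scanning 'test{py*abc} val[ csv\ var(file{z':
  pos 4: '{' -> SPECIAL
  pos 7: '*' -> SPECIAL
  pos 11: '}' -> SPECIAL
  pos 16: '[' -> SPECIAL
  pos 21: '\' -> SPECIAL
  pos 26: '(' -> SPECIAL
  pos 31: '{' -> SPECIAL
Special chars found: ['{', '*', '}', '[', '\\', '(', '{']
Total: 7

7


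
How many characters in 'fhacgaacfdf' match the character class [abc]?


Character class [abc] matches any of: {a, b, c}
Scanning string 'fhacgaacfdf' character by character:
  pos 0: 'f' -> no
  pos 1: 'h' -> no
  pos 2: 'a' -> MATCH
  pos 3: 'c' -> MATCH
  pos 4: 'g' -> no
  pos 5: 'a' -> MATCH
  pos 6: 'a' -> MATCH
  pos 7: 'c' -> MATCH
  pos 8: 'f' -> no
  pos 9: 'd' -> no
  pos 10: 'f' -> no
Total matches: 5

5


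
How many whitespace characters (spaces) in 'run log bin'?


\s matches whitespace characters (spaces, tabs, etc.).
Text: 'run log bin'
This text has 3 words separated by spaces.
Number of spaces = number of words - 1 = 3 - 1 = 2

2


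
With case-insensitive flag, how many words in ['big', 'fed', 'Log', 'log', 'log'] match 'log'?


Case-insensitive matching: compare each word's lowercase form to 'log'.
  'big' -> lower='big' -> no
  'fed' -> lower='fed' -> no
  'Log' -> lower='log' -> MATCH
  'log' -> lower='log' -> MATCH
  'log' -> lower='log' -> MATCH
Matches: ['Log', 'log', 'log']
Count: 3

3


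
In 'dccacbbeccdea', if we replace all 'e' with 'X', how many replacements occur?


re.sub('e', 'X', text) replaces every occurrence of 'e' with 'X'.
Text: 'dccacbbeccdea'
Scanning for 'e':
  pos 7: 'e' -> replacement #1
  pos 11: 'e' -> replacement #2
Total replacements: 2

2


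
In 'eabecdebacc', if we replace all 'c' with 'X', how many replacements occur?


re.sub('c', 'X', text) replaces every occurrence of 'c' with 'X'.
Text: 'eabecdebacc'
Scanning for 'c':
  pos 4: 'c' -> replacement #1
  pos 9: 'c' -> replacement #2
  pos 10: 'c' -> replacement #3
Total replacements: 3

3


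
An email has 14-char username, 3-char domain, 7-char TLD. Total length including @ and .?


An email address has format: username@domain.tld
Username length: 14
'@' character: 1
Domain length: 3
'.' character: 1
TLD length: 7
Total = 14 + 1 + 3 + 1 + 7 = 26

26


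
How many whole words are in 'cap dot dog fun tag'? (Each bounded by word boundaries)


Word boundaries (\b) mark the start/end of each word.
Text: 'cap dot dog fun tag'
Splitting by whitespace:
  Word 1: 'cap'
  Word 2: 'dot'
  Word 3: 'dog'
  Word 4: 'fun'
  Word 5: 'tag'
Total whole words: 5

5


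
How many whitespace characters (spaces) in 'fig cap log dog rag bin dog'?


\s matches whitespace characters (spaces, tabs, etc.).
Text: 'fig cap log dog rag bin dog'
This text has 7 words separated by spaces.
Number of spaces = number of words - 1 = 7 - 1 = 6

6


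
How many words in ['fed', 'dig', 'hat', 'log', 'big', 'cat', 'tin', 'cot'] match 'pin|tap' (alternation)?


Alternation 'pin|tap' matches either 'pin' or 'tap'.
Checking each word:
  'fed' -> no
  'dig' -> no
  'hat' -> no
  'log' -> no
  'big' -> no
  'cat' -> no
  'tin' -> no
  'cot' -> no
Matches: []
Count: 0

0


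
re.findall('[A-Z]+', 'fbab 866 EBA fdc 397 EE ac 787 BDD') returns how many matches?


Pattern '[A-Z]+' finds one or more uppercase letters.
Text: 'fbab 866 EBA fdc 397 EE ac 787 BDD'
Scanning for matches:
  Match 1: 'EBA'
  Match 2: 'EE'
  Match 3: 'BDD'
Total matches: 3

3


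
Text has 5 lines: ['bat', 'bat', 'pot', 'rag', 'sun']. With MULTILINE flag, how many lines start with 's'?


With MULTILINE flag, ^ matches the start of each line.
Lines: ['bat', 'bat', 'pot', 'rag', 'sun']
Checking which lines start with 's':
  Line 1: 'bat' -> no
  Line 2: 'bat' -> no
  Line 3: 'pot' -> no
  Line 4: 'rag' -> no
  Line 5: 'sun' -> MATCH
Matching lines: ['sun']
Count: 1

1


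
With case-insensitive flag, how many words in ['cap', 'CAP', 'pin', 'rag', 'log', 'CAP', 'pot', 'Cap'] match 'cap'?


Case-insensitive matching: compare each word's lowercase form to 'cap'.
  'cap' -> lower='cap' -> MATCH
  'CAP' -> lower='cap' -> MATCH
  'pin' -> lower='pin' -> no
  'rag' -> lower='rag' -> no
  'log' -> lower='log' -> no
  'CAP' -> lower='cap' -> MATCH
  'pot' -> lower='pot' -> no
  'Cap' -> lower='cap' -> MATCH
Matches: ['cap', 'CAP', 'CAP', 'Cap']
Count: 4

4


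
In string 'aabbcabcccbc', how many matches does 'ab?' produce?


Pattern 'ab?' matches 'a' optionally followed by 'b'.
String: 'aabbcabcccbc'
Scanning left to right for 'a' then checking next char:
  Match 1: 'a' (a not followed by b)
  Match 2: 'ab' (a followed by b)
  Match 3: 'ab' (a followed by b)
Total matches: 3

3


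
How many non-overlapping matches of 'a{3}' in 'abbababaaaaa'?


Pattern 'a{3}' matches exactly 3 consecutive a's (greedy, non-overlapping).
String: 'abbababaaaaa'
Scanning for runs of a's:
  Run at pos 0: 'a' (length 1) -> 0 match(es)
  Run at pos 3: 'a' (length 1) -> 0 match(es)
  Run at pos 5: 'a' (length 1) -> 0 match(es)
  Run at pos 7: 'aaaaa' (length 5) -> 1 match(es)
Matches found: ['aaa']
Total: 1

1


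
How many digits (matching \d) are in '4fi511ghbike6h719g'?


\d matches any digit 0-9.
Scanning '4fi511ghbike6h719g':
  pos 0: '4' -> DIGIT
  pos 3: '5' -> DIGIT
  pos 4: '1' -> DIGIT
  pos 5: '1' -> DIGIT
  pos 12: '6' -> DIGIT
  pos 14: '7' -> DIGIT
  pos 15: '1' -> DIGIT
  pos 16: '9' -> DIGIT
Digits found: ['4', '5', '1', '1', '6', '7', '1', '9']
Total: 8

8


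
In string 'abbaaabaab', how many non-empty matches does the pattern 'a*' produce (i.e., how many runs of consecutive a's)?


Pattern 'a*' matches zero or more a's. We want non-empty runs of consecutive a's.
String: 'abbaaabaab'
Walking through the string to find runs of a's:
  Run 1: positions 0-0 -> 'a'
  Run 2: positions 3-5 -> 'aaa'
  Run 3: positions 7-8 -> 'aa'
Non-empty runs found: ['a', 'aaa', 'aa']
Count: 3

3


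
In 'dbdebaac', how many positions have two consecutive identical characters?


Looking for consecutive identical characters in 'dbdebaac':
  pos 0-1: 'd' vs 'b' -> different
  pos 1-2: 'b' vs 'd' -> different
  pos 2-3: 'd' vs 'e' -> different
  pos 3-4: 'e' vs 'b' -> different
  pos 4-5: 'b' vs 'a' -> different
  pos 5-6: 'a' vs 'a' -> MATCH ('aa')
  pos 6-7: 'a' vs 'c' -> different
Consecutive identical pairs: ['aa']
Count: 1

1


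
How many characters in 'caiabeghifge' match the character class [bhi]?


Character class [bhi] matches any of: {b, h, i}
Scanning string 'caiabeghifge' character by character:
  pos 0: 'c' -> no
  pos 1: 'a' -> no
  pos 2: 'i' -> MATCH
  pos 3: 'a' -> no
  pos 4: 'b' -> MATCH
  pos 5: 'e' -> no
  pos 6: 'g' -> no
  pos 7: 'h' -> MATCH
  pos 8: 'i' -> MATCH
  pos 9: 'f' -> no
  pos 10: 'g' -> no
  pos 11: 'e' -> no
Total matches: 4

4


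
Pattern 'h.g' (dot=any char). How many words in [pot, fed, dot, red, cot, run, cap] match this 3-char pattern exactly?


Pattern 'h.g' means: starts with 'h', any single char, ends with 'g'.
Checking each word (must be exactly 3 chars):
  'pot' (len=3): no
  'fed' (len=3): no
  'dot' (len=3): no
  'red' (len=3): no
  'cot' (len=3): no
  'run' (len=3): no
  'cap' (len=3): no
Matching words: []
Total: 0

0


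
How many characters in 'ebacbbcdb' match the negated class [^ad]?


Negated class [^ad] matches any char NOT in {a, d}
Scanning 'ebacbbcdb':
  pos 0: 'e' -> MATCH
  pos 1: 'b' -> MATCH
  pos 2: 'a' -> no (excluded)
  pos 3: 'c' -> MATCH
  pos 4: 'b' -> MATCH
  pos 5: 'b' -> MATCH
  pos 6: 'c' -> MATCH
  pos 7: 'd' -> no (excluded)
  pos 8: 'b' -> MATCH
Total matches: 7

7


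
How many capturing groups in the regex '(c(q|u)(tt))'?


To count capturing groups, count each '(' that starts a group.
Pattern: '(c(q|u)(tt))'
Walking through the pattern:
  Position 0: '(' -> group #1
  Position 2: '(' -> group #2
  Position 7: '(' -> group #3
Total capturing groups: 3

3


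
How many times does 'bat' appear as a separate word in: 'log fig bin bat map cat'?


Scanning each word for exact match 'bat':
  Word 1: 'log' -> no
  Word 2: 'fig' -> no
  Word 3: 'bin' -> no
  Word 4: 'bat' -> MATCH
  Word 5: 'map' -> no
  Word 6: 'cat' -> no
Total matches: 1

1


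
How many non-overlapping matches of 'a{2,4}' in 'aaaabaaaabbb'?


Pattern 'a{2,4}' matches between 2 and 4 consecutive a's (greedy).
String: 'aaaabaaaabbb'
Finding runs of a's and applying greedy matching:
  Run at pos 0: 'aaaa' (length 4)
  Run at pos 5: 'aaaa' (length 4)
Matches: ['aaaa', 'aaaa']
Count: 2

2


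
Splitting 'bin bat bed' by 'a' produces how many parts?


Splitting by 'a' breaks the string at each occurrence of the separator.
Text: 'bin bat bed'
Parts after split:
  Part 1: 'bin b'
  Part 2: 't bed'
Total parts: 2

2


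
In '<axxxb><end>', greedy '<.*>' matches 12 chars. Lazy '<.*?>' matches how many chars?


Greedy '<.*>' tries to match as MUCH as possible.
Lazy '<.*?>' tries to match as LITTLE as possible.

String: '<axxxb><end>'
Greedy '<.*>' starts at first '<' and extends to the LAST '>': '<axxxb><end>' (12 chars)
Lazy '<.*?>' starts at first '<' and stops at the FIRST '>': '<axxxb>' (7 chars)

7


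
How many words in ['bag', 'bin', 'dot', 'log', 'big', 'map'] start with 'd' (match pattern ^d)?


Pattern ^d anchors to start of word. Check which words begin with 'd':
  'bag' -> no
  'bin' -> no
  'dot' -> MATCH (starts with 'd')
  'log' -> no
  'big' -> no
  'map' -> no
Matching words: ['dot']
Count: 1

1


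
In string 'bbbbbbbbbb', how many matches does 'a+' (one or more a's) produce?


Pattern 'a+' matches one or more consecutive a's.
String: 'bbbbbbbbbb'
Scanning for runs of a:
Total matches: 0

0


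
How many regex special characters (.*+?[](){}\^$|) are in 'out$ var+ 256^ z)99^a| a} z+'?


Regex special characters are: . * + ? [ ] ( ) { } \ ^ $ |
Scanning 'out$ var+ 256^ z)99^a| a} z+':
  pos 3: '$' -> SPECIAL
  pos 8: '+' -> SPECIAL
  pos 13: '^' -> SPECIAL
  pos 16: ')' -> SPECIAL
  pos 19: '^' -> SPECIAL
  pos 21: '|' -> SPECIAL
  pos 24: '}' -> SPECIAL
  pos 27: '+' -> SPECIAL
Special chars found: ['$', '+', '^', ')', '^', '|', '}', '+']
Total: 8

8


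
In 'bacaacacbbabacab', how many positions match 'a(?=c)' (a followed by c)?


Lookahead 'a(?=c)' matches 'a' only when followed by 'c'.
String: 'bacaacacbbabacab'
Checking each position where char is 'a':
  pos 1: 'a' -> MATCH (next='c')
  pos 3: 'a' -> no (next='a')
  pos 4: 'a' -> MATCH (next='c')
  pos 6: 'a' -> MATCH (next='c')
  pos 10: 'a' -> no (next='b')
  pos 12: 'a' -> MATCH (next='c')
  pos 14: 'a' -> no (next='b')
Matching positions: [1, 4, 6, 12]
Count: 4

4


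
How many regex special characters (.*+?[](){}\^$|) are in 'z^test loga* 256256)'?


Regex special characters are: . * + ? [ ] ( ) { } \ ^ $ |
Scanning 'z^test loga* 256256)':
  pos 1: '^' -> SPECIAL
  pos 11: '*' -> SPECIAL
  pos 19: ')' -> SPECIAL
Special chars found: ['^', '*', ')']
Total: 3

3


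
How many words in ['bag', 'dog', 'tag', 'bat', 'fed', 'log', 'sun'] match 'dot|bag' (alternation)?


Alternation 'dot|bag' matches either 'dot' or 'bag'.
Checking each word:
  'bag' -> MATCH
  'dog' -> no
  'tag' -> no
  'bat' -> no
  'fed' -> no
  'log' -> no
  'sun' -> no
Matches: ['bag']
Count: 1

1


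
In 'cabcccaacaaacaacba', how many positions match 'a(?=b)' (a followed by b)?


Lookahead 'a(?=b)' matches 'a' only when followed by 'b'.
String: 'cabcccaacaaacaacba'
Checking each position where char is 'a':
  pos 1: 'a' -> MATCH (next='b')
  pos 6: 'a' -> no (next='a')
  pos 7: 'a' -> no (next='c')
  pos 9: 'a' -> no (next='a')
  pos 10: 'a' -> no (next='a')
  pos 11: 'a' -> no (next='c')
  pos 13: 'a' -> no (next='a')
  pos 14: 'a' -> no (next='c')
Matching positions: [1]
Count: 1

1


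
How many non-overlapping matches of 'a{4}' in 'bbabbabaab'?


Pattern 'a{4}' matches exactly 4 consecutive a's (greedy, non-overlapping).
String: 'bbabbabaab'
Scanning for runs of a's:
  Run at pos 2: 'a' (length 1) -> 0 match(es)
  Run at pos 5: 'a' (length 1) -> 0 match(es)
  Run at pos 7: 'aa' (length 2) -> 0 match(es)
Matches found: []
Total: 0

0


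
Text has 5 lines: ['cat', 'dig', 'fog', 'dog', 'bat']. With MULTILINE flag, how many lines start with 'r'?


With MULTILINE flag, ^ matches the start of each line.
Lines: ['cat', 'dig', 'fog', 'dog', 'bat']
Checking which lines start with 'r':
  Line 1: 'cat' -> no
  Line 2: 'dig' -> no
  Line 3: 'fog' -> no
  Line 4: 'dog' -> no
  Line 5: 'bat' -> no
Matching lines: []
Count: 0

0


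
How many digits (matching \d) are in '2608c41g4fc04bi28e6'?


\d matches any digit 0-9.
Scanning '2608c41g4fc04bi28e6':
  pos 0: '2' -> DIGIT
  pos 1: '6' -> DIGIT
  pos 2: '0' -> DIGIT
  pos 3: '8' -> DIGIT
  pos 5: '4' -> DIGIT
  pos 6: '1' -> DIGIT
  pos 8: '4' -> DIGIT
  pos 11: '0' -> DIGIT
  pos 12: '4' -> DIGIT
  pos 15: '2' -> DIGIT
  pos 16: '8' -> DIGIT
  pos 18: '6' -> DIGIT
Digits found: ['2', '6', '0', '8', '4', '1', '4', '0', '4', '2', '8', '6']
Total: 12

12


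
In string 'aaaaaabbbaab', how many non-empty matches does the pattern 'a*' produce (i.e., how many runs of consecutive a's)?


Pattern 'a*' matches zero or more a's. We want non-empty runs of consecutive a's.
String: 'aaaaaabbbaab'
Walking through the string to find runs of a's:
  Run 1: positions 0-5 -> 'aaaaaa'
  Run 2: positions 9-10 -> 'aa'
Non-empty runs found: ['aaaaaa', 'aa']
Count: 2

2


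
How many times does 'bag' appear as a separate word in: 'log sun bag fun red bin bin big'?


Scanning each word for exact match 'bag':
  Word 1: 'log' -> no
  Word 2: 'sun' -> no
  Word 3: 'bag' -> MATCH
  Word 4: 'fun' -> no
  Word 5: 'red' -> no
  Word 6: 'bin' -> no
  Word 7: 'bin' -> no
  Word 8: 'big' -> no
Total matches: 1

1


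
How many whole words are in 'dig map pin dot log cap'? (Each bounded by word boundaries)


Word boundaries (\b) mark the start/end of each word.
Text: 'dig map pin dot log cap'
Splitting by whitespace:
  Word 1: 'dig'
  Word 2: 'map'
  Word 3: 'pin'
  Word 4: 'dot'
  Word 5: 'log'
  Word 6: 'cap'
Total whole words: 6

6


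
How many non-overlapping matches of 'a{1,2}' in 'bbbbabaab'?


Pattern 'a{1,2}' matches between 1 and 2 consecutive a's (greedy).
String: 'bbbbabaab'
Finding runs of a's and applying greedy matching:
  Run at pos 4: 'a' (length 1)
  Run at pos 6: 'aa' (length 2)
Matches: ['a', 'aa']
Count: 2

2


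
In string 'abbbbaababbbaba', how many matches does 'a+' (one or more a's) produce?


Pattern 'a+' matches one or more consecutive a's.
String: 'abbbbaababbbaba'
Scanning for runs of a:
  Match 1: 'a' (length 1)
  Match 2: 'aa' (length 2)
  Match 3: 'a' (length 1)
  Match 4: 'a' (length 1)
  Match 5: 'a' (length 1)
Total matches: 5

5


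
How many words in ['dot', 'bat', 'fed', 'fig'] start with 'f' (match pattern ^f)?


Pattern ^f anchors to start of word. Check which words begin with 'f':
  'dot' -> no
  'bat' -> no
  'fed' -> MATCH (starts with 'f')
  'fig' -> MATCH (starts with 'f')
Matching words: ['fed', 'fig']
Count: 2

2


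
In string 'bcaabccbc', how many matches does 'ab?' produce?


Pattern 'ab?' matches 'a' optionally followed by 'b'.
String: 'bcaabccbc'
Scanning left to right for 'a' then checking next char:
  Match 1: 'a' (a not followed by b)
  Match 2: 'ab' (a followed by b)
Total matches: 2

2


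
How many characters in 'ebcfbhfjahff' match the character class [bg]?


Character class [bg] matches any of: {b, g}
Scanning string 'ebcfbhfjahff' character by character:
  pos 0: 'e' -> no
  pos 1: 'b' -> MATCH
  pos 2: 'c' -> no
  pos 3: 'f' -> no
  pos 4: 'b' -> MATCH
  pos 5: 'h' -> no
  pos 6: 'f' -> no
  pos 7: 'j' -> no
  pos 8: 'a' -> no
  pos 9: 'h' -> no
  pos 10: 'f' -> no
  pos 11: 'f' -> no
Total matches: 2

2


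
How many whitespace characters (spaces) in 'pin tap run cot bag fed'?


\s matches whitespace characters (spaces, tabs, etc.).
Text: 'pin tap run cot bag fed'
This text has 6 words separated by spaces.
Number of spaces = number of words - 1 = 6 - 1 = 5

5


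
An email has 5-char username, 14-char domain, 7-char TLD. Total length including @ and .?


An email address has format: username@domain.tld
Username length: 5
'@' character: 1
Domain length: 14
'.' character: 1
TLD length: 7
Total = 5 + 1 + 14 + 1 + 7 = 28

28


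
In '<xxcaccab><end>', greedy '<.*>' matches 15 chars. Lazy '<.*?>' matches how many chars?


Greedy '<.*>' tries to match as MUCH as possible.
Lazy '<.*?>' tries to match as LITTLE as possible.

String: '<xxcaccab><end>'
Greedy '<.*>' starts at first '<' and extends to the LAST '>': '<xxcaccab><end>' (15 chars)
Lazy '<.*?>' starts at first '<' and stops at the FIRST '>': '<xxcaccab>' (10 chars)

10


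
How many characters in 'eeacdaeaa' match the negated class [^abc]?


Negated class [^abc] matches any char NOT in {a, b, c}
Scanning 'eeacdaeaa':
  pos 0: 'e' -> MATCH
  pos 1: 'e' -> MATCH
  pos 2: 'a' -> no (excluded)
  pos 3: 'c' -> no (excluded)
  pos 4: 'd' -> MATCH
  pos 5: 'a' -> no (excluded)
  pos 6: 'e' -> MATCH
  pos 7: 'a' -> no (excluded)
  pos 8: 'a' -> no (excluded)
Total matches: 4

4


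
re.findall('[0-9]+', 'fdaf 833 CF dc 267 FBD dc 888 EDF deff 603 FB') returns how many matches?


Pattern '[0-9]+' finds one or more digits.
Text: 'fdaf 833 CF dc 267 FBD dc 888 EDF deff 603 FB'
Scanning for matches:
  Match 1: '833'
  Match 2: '267'
  Match 3: '888'
  Match 4: '603'
Total matches: 4

4


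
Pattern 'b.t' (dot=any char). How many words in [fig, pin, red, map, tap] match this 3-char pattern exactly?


Pattern 'b.t' means: starts with 'b', any single char, ends with 't'.
Checking each word (must be exactly 3 chars):
  'fig' (len=3): no
  'pin' (len=3): no
  'red' (len=3): no
  'map' (len=3): no
  'tap' (len=3): no
Matching words: []
Total: 0

0


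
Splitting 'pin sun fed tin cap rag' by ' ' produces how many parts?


Splitting by ' ' breaks the string at each occurrence of the separator.
Text: 'pin sun fed tin cap rag'
Parts after split:
  Part 1: 'pin'
  Part 2: 'sun'
  Part 3: 'fed'
  Part 4: 'tin'
  Part 5: 'cap'
  Part 6: 'rag'
Total parts: 6

6


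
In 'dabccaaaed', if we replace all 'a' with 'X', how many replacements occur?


re.sub('a', 'X', text) replaces every occurrence of 'a' with 'X'.
Text: 'dabccaaaed'
Scanning for 'a':
  pos 1: 'a' -> replacement #1
  pos 5: 'a' -> replacement #2
  pos 6: 'a' -> replacement #3
  pos 7: 'a' -> replacement #4
Total replacements: 4

4


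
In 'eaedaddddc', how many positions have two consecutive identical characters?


Looking for consecutive identical characters in 'eaedaddddc':
  pos 0-1: 'e' vs 'a' -> different
  pos 1-2: 'a' vs 'e' -> different
  pos 2-3: 'e' vs 'd' -> different
  pos 3-4: 'd' vs 'a' -> different
  pos 4-5: 'a' vs 'd' -> different
  pos 5-6: 'd' vs 'd' -> MATCH ('dd')
  pos 6-7: 'd' vs 'd' -> MATCH ('dd')
  pos 7-8: 'd' vs 'd' -> MATCH ('dd')
  pos 8-9: 'd' vs 'c' -> different
Consecutive identical pairs: ['dd', 'dd', 'dd']
Count: 3

3


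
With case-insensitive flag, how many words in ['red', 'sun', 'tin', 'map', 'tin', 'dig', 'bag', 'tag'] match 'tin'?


Case-insensitive matching: compare each word's lowercase form to 'tin'.
  'red' -> lower='red' -> no
  'sun' -> lower='sun' -> no
  'tin' -> lower='tin' -> MATCH
  'map' -> lower='map' -> no
  'tin' -> lower='tin' -> MATCH
  'dig' -> lower='dig' -> no
  'bag' -> lower='bag' -> no
  'tag' -> lower='tag' -> no
Matches: ['tin', 'tin']
Count: 2

2


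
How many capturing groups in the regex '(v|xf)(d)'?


To count capturing groups, count each '(' that starts a group.
Pattern: '(v|xf)(d)'
Walking through the pattern:
  Position 0: '(' -> group #1
  Position 6: '(' -> group #2
Total capturing groups: 2

2


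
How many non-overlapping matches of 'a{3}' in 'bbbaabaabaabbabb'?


Pattern 'a{3}' matches exactly 3 consecutive a's (greedy, non-overlapping).
String: 'bbbaabaabaabbabb'
Scanning for runs of a's:
  Run at pos 3: 'aa' (length 2) -> 0 match(es)
  Run at pos 6: 'aa' (length 2) -> 0 match(es)
  Run at pos 9: 'aa' (length 2) -> 0 match(es)
  Run at pos 13: 'a' (length 1) -> 0 match(es)
Matches found: []
Total: 0

0


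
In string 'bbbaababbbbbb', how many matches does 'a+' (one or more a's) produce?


Pattern 'a+' matches one or more consecutive a's.
String: 'bbbaababbbbbb'
Scanning for runs of a:
  Match 1: 'aa' (length 2)
  Match 2: 'a' (length 1)
Total matches: 2

2


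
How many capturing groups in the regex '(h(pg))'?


To count capturing groups, count each '(' that starts a group.
Pattern: '(h(pg))'
Walking through the pattern:
  Position 0: '(' -> group #1
  Position 2: '(' -> group #2
Total capturing groups: 2

2


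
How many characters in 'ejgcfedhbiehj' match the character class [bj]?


Character class [bj] matches any of: {b, j}
Scanning string 'ejgcfedhbiehj' character by character:
  pos 0: 'e' -> no
  pos 1: 'j' -> MATCH
  pos 2: 'g' -> no
  pos 3: 'c' -> no
  pos 4: 'f' -> no
  pos 5: 'e' -> no
  pos 6: 'd' -> no
  pos 7: 'h' -> no
  pos 8: 'b' -> MATCH
  pos 9: 'i' -> no
  pos 10: 'e' -> no
  pos 11: 'h' -> no
  pos 12: 'j' -> MATCH
Total matches: 3

3


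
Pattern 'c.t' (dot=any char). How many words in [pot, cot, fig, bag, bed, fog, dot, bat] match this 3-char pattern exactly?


Pattern 'c.t' means: starts with 'c', any single char, ends with 't'.
Checking each word (must be exactly 3 chars):
  'pot' (len=3): no
  'cot' (len=3): MATCH
  'fig' (len=3): no
  'bag' (len=3): no
  'bed' (len=3): no
  'fog' (len=3): no
  'dot' (len=3): no
  'bat' (len=3): no
Matching words: ['cot']
Total: 1

1


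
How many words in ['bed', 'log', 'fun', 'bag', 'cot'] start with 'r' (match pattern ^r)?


Pattern ^r anchors to start of word. Check which words begin with 'r':
  'bed' -> no
  'log' -> no
  'fun' -> no
  'bag' -> no
  'cot' -> no
Matching words: []
Count: 0

0


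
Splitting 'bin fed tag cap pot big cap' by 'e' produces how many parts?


Splitting by 'e' breaks the string at each occurrence of the separator.
Text: 'bin fed tag cap pot big cap'
Parts after split:
  Part 1: 'bin f'
  Part 2: 'd tag cap pot big cap'
Total parts: 2

2


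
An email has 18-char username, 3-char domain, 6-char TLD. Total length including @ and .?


An email address has format: username@domain.tld
Username length: 18
'@' character: 1
Domain length: 3
'.' character: 1
TLD length: 6
Total = 18 + 1 + 3 + 1 + 6 = 29

29


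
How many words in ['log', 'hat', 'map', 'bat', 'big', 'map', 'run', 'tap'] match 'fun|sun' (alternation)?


Alternation 'fun|sun' matches either 'fun' or 'sun'.
Checking each word:
  'log' -> no
  'hat' -> no
  'map' -> no
  'bat' -> no
  'big' -> no
  'map' -> no
  'run' -> no
  'tap' -> no
Matches: []
Count: 0

0


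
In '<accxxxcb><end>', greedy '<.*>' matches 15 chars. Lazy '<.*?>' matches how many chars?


Greedy '<.*>' tries to match as MUCH as possible.
Lazy '<.*?>' tries to match as LITTLE as possible.

String: '<accxxxcb><end>'
Greedy '<.*>' starts at first '<' and extends to the LAST '>': '<accxxxcb><end>' (15 chars)
Lazy '<.*?>' starts at first '<' and stops at the FIRST '>': '<accxxxcb>' (10 chars)

10


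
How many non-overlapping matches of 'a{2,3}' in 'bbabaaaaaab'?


Pattern 'a{2,3}' matches between 2 and 3 consecutive a's (greedy).
String: 'bbabaaaaaab'
Finding runs of a's and applying greedy matching:
  Run at pos 2: 'a' (length 1)
  Run at pos 4: 'aaaaaa' (length 6)
Matches: ['aaa', 'aaa']
Count: 2

2


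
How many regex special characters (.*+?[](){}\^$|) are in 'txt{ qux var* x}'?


Regex special characters are: . * + ? [ ] ( ) { } \ ^ $ |
Scanning 'txt{ qux var* x}':
  pos 3: '{' -> SPECIAL
  pos 12: '*' -> SPECIAL
  pos 15: '}' -> SPECIAL
Special chars found: ['{', '*', '}']
Total: 3

3


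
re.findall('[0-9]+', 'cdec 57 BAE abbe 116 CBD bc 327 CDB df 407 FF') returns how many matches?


Pattern '[0-9]+' finds one or more digits.
Text: 'cdec 57 BAE abbe 116 CBD bc 327 CDB df 407 FF'
Scanning for matches:
  Match 1: '57'
  Match 2: '116'
  Match 3: '327'
  Match 4: '407'
Total matches: 4

4


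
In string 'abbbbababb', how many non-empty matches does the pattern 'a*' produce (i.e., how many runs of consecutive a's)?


Pattern 'a*' matches zero or more a's. We want non-empty runs of consecutive a's.
String: 'abbbbababb'
Walking through the string to find runs of a's:
  Run 1: positions 0-0 -> 'a'
  Run 2: positions 5-5 -> 'a'
  Run 3: positions 7-7 -> 'a'
Non-empty runs found: ['a', 'a', 'a']
Count: 3

3


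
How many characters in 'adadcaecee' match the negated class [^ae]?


Negated class [^ae] matches any char NOT in {a, e}
Scanning 'adadcaecee':
  pos 0: 'a' -> no (excluded)
  pos 1: 'd' -> MATCH
  pos 2: 'a' -> no (excluded)
  pos 3: 'd' -> MATCH
  pos 4: 'c' -> MATCH
  pos 5: 'a' -> no (excluded)
  pos 6: 'e' -> no (excluded)
  pos 7: 'c' -> MATCH
  pos 8: 'e' -> no (excluded)
  pos 9: 'e' -> no (excluded)
Total matches: 4

4


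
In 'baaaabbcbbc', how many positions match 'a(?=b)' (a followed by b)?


Lookahead 'a(?=b)' matches 'a' only when followed by 'b'.
String: 'baaaabbcbbc'
Checking each position where char is 'a':
  pos 1: 'a' -> no (next='a')
  pos 2: 'a' -> no (next='a')
  pos 3: 'a' -> no (next='a')
  pos 4: 'a' -> MATCH (next='b')
Matching positions: [4]
Count: 1

1


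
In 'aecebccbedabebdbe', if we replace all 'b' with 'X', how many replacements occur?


re.sub('b', 'X', text) replaces every occurrence of 'b' with 'X'.
Text: 'aecebccbedabebdbe'
Scanning for 'b':
  pos 4: 'b' -> replacement #1
  pos 7: 'b' -> replacement #2
  pos 11: 'b' -> replacement #3
  pos 13: 'b' -> replacement #4
  pos 15: 'b' -> replacement #5
Total replacements: 5

5


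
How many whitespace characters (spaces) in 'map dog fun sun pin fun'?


\s matches whitespace characters (spaces, tabs, etc.).
Text: 'map dog fun sun pin fun'
This text has 6 words separated by spaces.
Number of spaces = number of words - 1 = 6 - 1 = 5

5


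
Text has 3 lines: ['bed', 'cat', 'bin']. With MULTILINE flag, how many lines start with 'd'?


With MULTILINE flag, ^ matches the start of each line.
Lines: ['bed', 'cat', 'bin']
Checking which lines start with 'd':
  Line 1: 'bed' -> no
  Line 2: 'cat' -> no
  Line 3: 'bin' -> no
Matching lines: []
Count: 0

0


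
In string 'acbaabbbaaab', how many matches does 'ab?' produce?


Pattern 'ab?' matches 'a' optionally followed by 'b'.
String: 'acbaabbbaaab'
Scanning left to right for 'a' then checking next char:
  Match 1: 'a' (a not followed by b)
  Match 2: 'a' (a not followed by b)
  Match 3: 'ab' (a followed by b)
  Match 4: 'a' (a not followed by b)
  Match 5: 'a' (a not followed by b)
  Match 6: 'ab' (a followed by b)
Total matches: 6

6


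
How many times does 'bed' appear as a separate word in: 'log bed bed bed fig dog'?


Scanning each word for exact match 'bed':
  Word 1: 'log' -> no
  Word 2: 'bed' -> MATCH
  Word 3: 'bed' -> MATCH
  Word 4: 'bed' -> MATCH
  Word 5: 'fig' -> no
  Word 6: 'dog' -> no
Total matches: 3

3


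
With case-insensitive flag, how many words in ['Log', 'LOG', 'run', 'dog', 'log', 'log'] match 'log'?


Case-insensitive matching: compare each word's lowercase form to 'log'.
  'Log' -> lower='log' -> MATCH
  'LOG' -> lower='log' -> MATCH
  'run' -> lower='run' -> no
  'dog' -> lower='dog' -> no
  'log' -> lower='log' -> MATCH
  'log' -> lower='log' -> MATCH
Matches: ['Log', 'LOG', 'log', 'log']
Count: 4

4


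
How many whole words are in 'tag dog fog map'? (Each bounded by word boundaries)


Word boundaries (\b) mark the start/end of each word.
Text: 'tag dog fog map'
Splitting by whitespace:
  Word 1: 'tag'
  Word 2: 'dog'
  Word 3: 'fog'
  Word 4: 'map'
Total whole words: 4

4


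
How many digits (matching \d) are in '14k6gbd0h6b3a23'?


\d matches any digit 0-9.
Scanning '14k6gbd0h6b3a23':
  pos 0: '1' -> DIGIT
  pos 1: '4' -> DIGIT
  pos 3: '6' -> DIGIT
  pos 7: '0' -> DIGIT
  pos 9: '6' -> DIGIT
  pos 11: '3' -> DIGIT
  pos 13: '2' -> DIGIT
  pos 14: '3' -> DIGIT
Digits found: ['1', '4', '6', '0', '6', '3', '2', '3']
Total: 8

8


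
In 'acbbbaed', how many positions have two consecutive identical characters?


Looking for consecutive identical characters in 'acbbbaed':
  pos 0-1: 'a' vs 'c' -> different
  pos 1-2: 'c' vs 'b' -> different
  pos 2-3: 'b' vs 'b' -> MATCH ('bb')
  pos 3-4: 'b' vs 'b' -> MATCH ('bb')
  pos 4-5: 'b' vs 'a' -> different
  pos 5-6: 'a' vs 'e' -> different
  pos 6-7: 'e' vs 'd' -> different
Consecutive identical pairs: ['bb', 'bb']
Count: 2

2
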